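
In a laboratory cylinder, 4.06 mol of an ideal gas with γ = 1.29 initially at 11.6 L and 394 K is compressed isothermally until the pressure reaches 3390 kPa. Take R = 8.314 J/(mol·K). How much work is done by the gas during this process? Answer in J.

-14400 J

P₁ = nRT₁/V₁ = 4.06×8.314×394/11.6 = 1150 kPa.
Isothermal: T stays 394 K; PV = const ⇒ V₂ = 3.92 L, P₂ = 3390 kPa.
W = nRT ln(V₂/V₁) = 4.06×8.314×394×ln(0.338) = -14400 J.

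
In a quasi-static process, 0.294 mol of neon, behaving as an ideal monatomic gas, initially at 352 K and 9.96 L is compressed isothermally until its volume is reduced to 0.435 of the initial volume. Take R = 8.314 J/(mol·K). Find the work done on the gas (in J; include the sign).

P₁ = nRT₁/V₁ = 0.294×8.314×352/9.96 = 86.4 kPa.
Isothermal: T stays 352 K; PV = const ⇒ V₂ = 4.33 L, P₂ = 199 kPa.
W = nRT ln(V₂/V₁) = 0.294×8.314×352×ln(0.435) = -716 J.
Work done on the gas = −W_by = 716 J.

716 J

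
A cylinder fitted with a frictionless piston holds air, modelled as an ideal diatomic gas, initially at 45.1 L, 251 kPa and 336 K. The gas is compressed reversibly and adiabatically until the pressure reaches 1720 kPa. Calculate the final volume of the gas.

Adiabatic: T₂/T₁ = (P₂/P₁)^((γ−1)/γ) ⇒ T₂ = 336×(6.85)^0.286 = 582 K; V₂ = 11.4 L.

11.4 L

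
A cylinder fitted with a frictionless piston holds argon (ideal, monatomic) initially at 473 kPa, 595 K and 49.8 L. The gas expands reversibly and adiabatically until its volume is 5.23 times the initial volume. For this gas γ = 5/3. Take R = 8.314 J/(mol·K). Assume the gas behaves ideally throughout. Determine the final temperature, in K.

197 K

Adiabatic: TV^(γ−1) = const ⇒ T₂ = 595×(0.191)^0.667 = 197 K; PV^γ = const ⇒ P₂ = 30.0 kPa.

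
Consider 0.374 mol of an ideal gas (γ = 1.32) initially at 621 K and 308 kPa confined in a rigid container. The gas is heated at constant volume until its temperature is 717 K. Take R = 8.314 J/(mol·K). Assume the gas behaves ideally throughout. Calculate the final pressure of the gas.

V₁ = nRT₁/P₁ = 0.374×8.314×621/308 = 6.27 L.
Isochoric: V stays 6.27 L; P/T = const ⇒ T₂ = 717 K, P₂ = 356 kPa.

356 kPa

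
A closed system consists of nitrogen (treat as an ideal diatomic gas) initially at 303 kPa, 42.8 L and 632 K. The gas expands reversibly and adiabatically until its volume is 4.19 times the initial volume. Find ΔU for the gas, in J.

-14100 J

n = P₁V₁/(RT₁) = 303×42.8/(8.314×632) = 2.47 mol.
Adiabatic: TV^(γ−1) = const ⇒ T₂ = 632×(0.239)^0.400 = 356 K; PV^γ = const ⇒ P₂ = 40.8 kPa.
For an ideal gas ΔU = nCvΔT with Cv = (5/2)R = 20.8 J/(mol·K).
ΔU = 2.47×20.8×(356−632) = -14100 J.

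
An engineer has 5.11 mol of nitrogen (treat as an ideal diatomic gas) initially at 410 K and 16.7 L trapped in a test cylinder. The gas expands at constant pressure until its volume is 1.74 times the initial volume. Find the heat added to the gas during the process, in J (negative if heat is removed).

45100 J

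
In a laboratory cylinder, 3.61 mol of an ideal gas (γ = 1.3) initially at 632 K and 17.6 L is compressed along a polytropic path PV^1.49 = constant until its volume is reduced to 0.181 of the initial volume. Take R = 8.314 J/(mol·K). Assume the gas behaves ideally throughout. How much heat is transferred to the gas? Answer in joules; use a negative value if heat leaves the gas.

P₁ = nRT₁/V₁ = 3.61×8.314×632/17.6 = 1080 kPa.
Polytropic n=1.49: T₂ = T₁(V₁/V₂)^(n−1) = 632×(5.52)^0.49 = 1460 K; P₂ = P₁(V₁/V₂)^n = 13800 kPa.
W = (P₁V₁−P₂V₂)/(n−1) = (1080×17.6−13800×3.19)/0.49 = -50700 J.
ΔU = nCvΔT = 3.61×27.7×(1460−632) = 82900 J.
Q = ΔU + W = 32100 J.

32100 J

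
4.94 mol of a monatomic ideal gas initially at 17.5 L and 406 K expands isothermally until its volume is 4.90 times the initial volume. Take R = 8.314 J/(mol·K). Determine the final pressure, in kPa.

194 kPa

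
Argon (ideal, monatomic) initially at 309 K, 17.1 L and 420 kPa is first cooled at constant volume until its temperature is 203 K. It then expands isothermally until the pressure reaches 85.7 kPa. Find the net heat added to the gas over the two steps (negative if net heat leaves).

1820 J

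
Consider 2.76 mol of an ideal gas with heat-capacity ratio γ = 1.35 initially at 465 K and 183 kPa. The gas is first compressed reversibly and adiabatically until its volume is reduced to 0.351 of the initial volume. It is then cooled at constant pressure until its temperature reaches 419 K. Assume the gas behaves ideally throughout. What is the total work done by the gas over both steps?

V₁ = nRT₁/P₁ = 2.76×8.314×465/183 = 58.3 L.
Step 1 — Adiabatic: TV^(γ−1) = const ⇒ T₂ = 465×(2.85)^0.350 = 671 K; PV^γ = const ⇒ P₂ = 752 kPa.
ΔU = nCvΔT = 2.76×23.8×(671−465) = 13500 J.
Q = 0 for an adiabatic process, so W = −ΔU = -13500 J.
State after step 1: P = 752 kPa, V = 20.5 L, T = 671 K.
Step 2 — Isobaric: P stays 752 kPa; V/T = const ⇒ T₂ = 419 K, V₂ = 12.8 L.
W = PΔV = 752×(12.8−20.5) kPa·L = -5780 J.
ΔU = nCvΔT = 2.76×23.8×(419−671) = -16500 J.
Q = ΔU + W = nCpΔT = -22300 J.
Net over both steps: W = -19300 J, Q = -22300 J, ΔU = -3020 J.

-19300 J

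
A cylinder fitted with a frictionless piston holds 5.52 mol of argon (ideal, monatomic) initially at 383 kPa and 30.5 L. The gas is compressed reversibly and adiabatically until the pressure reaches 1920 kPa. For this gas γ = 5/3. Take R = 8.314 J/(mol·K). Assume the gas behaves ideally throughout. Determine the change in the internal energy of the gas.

T₁ = P₁V₁/(nR) = 383×30.5/(5.52×8.314) = 255 K.
Adiabatic: T₂/T₁ = (P₂/P₁)^((γ−1)/γ) ⇒ T₂ = 255×(5.01)^0.400 = 485 K; V₂ = 11.6 L.
For an ideal gas ΔU = nCvΔT with Cv = (3/2)R = 12.5 J/(mol·K).
ΔU = 5.52×12.5×(485−255) = 15900 J.

15900 J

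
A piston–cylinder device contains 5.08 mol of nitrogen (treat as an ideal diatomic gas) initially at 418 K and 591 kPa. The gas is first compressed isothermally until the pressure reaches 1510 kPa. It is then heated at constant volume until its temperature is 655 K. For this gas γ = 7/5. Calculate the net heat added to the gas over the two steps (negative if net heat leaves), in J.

V₁ = nRT₁/P₁ = 5.08×8.314×418/591 = 29.9 L.
Step 1 — Isothermal: T stays 418 K; PV = const ⇒ V₂ = 11.7 L, P₂ = 1510 kPa.
ΔU = 0 (ideal gas, T constant).
W = nRT ln(V₂/V₁) = 5.08×8.314×418×ln(0.391) = -16600 J.
Q = ΔU + W = -16600 J.
State after step 1: P = 1510 kPa, V = 11.7 L, T = 418 K.
Step 2 — Isochoric: V stays 11.7 L; P/T = const ⇒ T₂ = 655 K, P₂ = 2370 kPa.
W = 0 (no volume change).
ΔU = nCvΔT = 5.08×20.8×(655−418) = 25000 J.
Q = ΔU = 25000 J.
Net over both steps: W = -16600 J, Q = 8460 J, ΔU = 25000 J.

8460 J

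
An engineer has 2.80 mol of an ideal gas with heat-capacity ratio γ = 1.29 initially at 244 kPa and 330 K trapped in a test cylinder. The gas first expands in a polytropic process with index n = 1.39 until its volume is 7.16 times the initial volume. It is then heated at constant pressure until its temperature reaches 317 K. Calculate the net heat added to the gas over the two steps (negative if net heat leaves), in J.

13300 J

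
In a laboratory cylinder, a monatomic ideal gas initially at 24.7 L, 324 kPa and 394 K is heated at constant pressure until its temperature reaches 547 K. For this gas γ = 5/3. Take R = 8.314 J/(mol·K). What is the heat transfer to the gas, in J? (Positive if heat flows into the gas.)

n = P₁V₁/(RT₁) = 324×24.7/(8.314×394) = 2.44 mol.
Isobaric: P stays 324 kPa; V/T = const ⇒ T₂ = 547 K, V₂ = 34.3 L.
W = PΔV = 324×(34.3−24.7) kPa·L = 3110 J.
ΔU = nCvΔT = 2.44×12.5×(547−394) = 4660 J.
Q = ΔU + W = nCpΔT = 7770 J.

7770 J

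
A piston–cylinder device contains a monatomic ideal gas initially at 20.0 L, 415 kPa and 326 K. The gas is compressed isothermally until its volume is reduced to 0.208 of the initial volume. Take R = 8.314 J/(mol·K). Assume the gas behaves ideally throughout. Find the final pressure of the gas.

2000 kPa

Isothermal: T stays 326 K; PV = const ⇒ V₂ = 4.16 L, P₂ = 2000 kPa.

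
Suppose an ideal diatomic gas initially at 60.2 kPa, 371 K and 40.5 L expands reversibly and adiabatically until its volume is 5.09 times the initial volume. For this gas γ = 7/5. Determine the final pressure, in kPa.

Adiabatic: TV^(γ−1) = const ⇒ T₂ = 371×(0.196)^0.400 = 194 K; PV^γ = const ⇒ P₂ = 6.17 kPa.

6.17 kPa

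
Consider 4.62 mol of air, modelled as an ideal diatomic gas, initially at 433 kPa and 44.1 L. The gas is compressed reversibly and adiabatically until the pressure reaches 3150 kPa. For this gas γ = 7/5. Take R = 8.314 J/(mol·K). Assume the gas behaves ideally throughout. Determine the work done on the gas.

T₁ = P₁V₁/(nR) = 433×44.1/(4.62×8.314) = 497 K.
Adiabatic: T₂/T₁ = (P₂/P₁)^((γ−1)/γ) ⇒ T₂ = 497×(7.27)^0.286 = 876 K; V₂ = 10.7 L.
ΔU = nCvΔT = 4.62×20.8×(876−497) = 36400 J.
Q = 0 for an adiabatic process, so W = −ΔU = -36400 J.
Work done on the gas = −W_by = 36400 J.

36400 J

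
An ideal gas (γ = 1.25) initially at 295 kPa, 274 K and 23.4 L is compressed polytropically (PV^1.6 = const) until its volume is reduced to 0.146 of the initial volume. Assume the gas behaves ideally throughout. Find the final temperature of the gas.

Polytropic n=1.6: T₂ = T₁(V₁/V₂)^(n−1) = 274×(6.85)^0.60 = 869 K; P₂ = P₁(V₁/V₂)^n = 6410 kPa.

869 K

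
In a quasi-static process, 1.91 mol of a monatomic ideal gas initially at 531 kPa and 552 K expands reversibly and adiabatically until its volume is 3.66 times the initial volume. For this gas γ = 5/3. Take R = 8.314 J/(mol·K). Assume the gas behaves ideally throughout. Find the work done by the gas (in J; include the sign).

V₁ = nRT₁/P₁ = 1.91×8.314×552/531 = 16.5 L.
Adiabatic: TV^(γ−1) = const ⇒ T₂ = 552×(0.273)^0.667 = 232 K; PV^γ = const ⇒ P₂ = 61.1 kPa.
ΔU = nCvΔT = 1.91×12.5×(232−552) = -7610 J.
Q = 0 for an adiabatic process, so W = −ΔU = 7610 J.

7610 J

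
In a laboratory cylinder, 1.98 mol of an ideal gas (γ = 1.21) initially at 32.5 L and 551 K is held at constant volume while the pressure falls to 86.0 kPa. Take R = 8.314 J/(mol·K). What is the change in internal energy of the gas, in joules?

-29900 J

P₁ = nRT₁/V₁ = 1.98×8.314×551/32.5 = 279 kPa.
Isochoric: V stays 32.5 L; P/T = const ⇒ T₂ = 170 K, P₂ = 86.0 kPa.
For an ideal gas ΔU = nCvΔT with Cv = R/(γ−1) = 39.6 J/(mol·K).
ΔU = 1.98×39.6×(170−551) = -29900 J.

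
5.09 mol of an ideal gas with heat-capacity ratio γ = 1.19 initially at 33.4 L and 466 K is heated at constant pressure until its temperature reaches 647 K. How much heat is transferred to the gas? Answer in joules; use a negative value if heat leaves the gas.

48000 J

P₁ = nRT₁/V₁ = 5.09×8.314×466/33.4 = 590 kPa.
Isobaric: P stays 590 kPa; V/T = const ⇒ T₂ = 647 K, V₂ = 46.4 L.
W = PΔV = 590×(46.4−33.4) kPa·L = 7660 J.
ΔU = nCvΔT = 5.09×43.8×(647−466) = 40300 J.
Q = ΔU + W = nCpΔT = 48000 J.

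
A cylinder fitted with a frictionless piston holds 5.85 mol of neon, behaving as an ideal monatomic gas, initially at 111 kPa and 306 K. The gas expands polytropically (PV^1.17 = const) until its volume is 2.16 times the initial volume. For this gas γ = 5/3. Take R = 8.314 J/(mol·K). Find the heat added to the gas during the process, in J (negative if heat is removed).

8000 J

V₁ = nRT₁/P₁ = 5.85×8.314×306/111 = 134 L.
Polytropic n=1.17: T₂ = T₁(V₁/V₂)^(n−1) = 306×(0.463)^0.17 = 268 K; P₂ = P₁(V₁/V₂)^n = 45.1 kPa.
W = (P₁V₁−P₂V₂)/(n−1) = (111×134−45.1×290)/0.17 = 10700 J.
ΔU = nCvΔT = 5.85×12.5×(268−306) = -2740 J.
Q = ΔU + W = 8000 J.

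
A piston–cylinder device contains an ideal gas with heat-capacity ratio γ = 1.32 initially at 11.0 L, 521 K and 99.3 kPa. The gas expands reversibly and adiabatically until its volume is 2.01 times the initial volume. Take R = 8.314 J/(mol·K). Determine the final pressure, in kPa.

39.5 kPa

Adiabatic: TV^(γ−1) = const ⇒ T₂ = 521×(0.498)^0.320 = 417 K; PV^γ = const ⇒ P₂ = 39.5 kPa.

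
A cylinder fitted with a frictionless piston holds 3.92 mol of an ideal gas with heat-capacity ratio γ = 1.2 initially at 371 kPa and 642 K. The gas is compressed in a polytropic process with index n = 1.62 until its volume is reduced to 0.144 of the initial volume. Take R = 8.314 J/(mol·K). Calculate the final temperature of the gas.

2130 K

V₁ = nRT₁/P₁ = 3.92×8.314×642/371 = 56.4 L.
Polytropic n=1.62: T₂ = T₁(V₁/V₂)^(n−1) = 642×(6.94)^0.62 = 2130 K; P₂ = P₁(V₁/V₂)^n = 8570 kPa.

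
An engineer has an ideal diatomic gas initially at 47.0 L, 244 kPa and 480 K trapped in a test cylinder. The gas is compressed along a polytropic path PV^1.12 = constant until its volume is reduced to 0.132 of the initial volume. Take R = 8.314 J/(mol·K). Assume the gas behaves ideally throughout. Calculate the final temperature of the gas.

Polytropic n=1.12: T₂ = T₁(V₁/V₂)^(n−1) = 480×(7.58)^0.12 = 612 K; P₂ = P₁(V₁/V₂)^n = 2360 kPa.

612 K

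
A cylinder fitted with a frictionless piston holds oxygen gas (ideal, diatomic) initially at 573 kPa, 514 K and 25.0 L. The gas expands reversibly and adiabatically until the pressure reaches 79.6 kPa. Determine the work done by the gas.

n = P₁V₁/(RT₁) = 573×25.0/(8.314×514) = 3.35 mol.
Adiabatic: T₂/T₁ = (P₂/P₁)^((γ−1)/γ) ⇒ T₂ = 514×(0.139)^0.286 = 292 K; V₂ = 102 L.
ΔU = nCvΔT = 3.35×20.8×(292−514) = -15400 J.
Q = 0 for an adiabatic process, so W = −ΔU = 15400 J.

15400 J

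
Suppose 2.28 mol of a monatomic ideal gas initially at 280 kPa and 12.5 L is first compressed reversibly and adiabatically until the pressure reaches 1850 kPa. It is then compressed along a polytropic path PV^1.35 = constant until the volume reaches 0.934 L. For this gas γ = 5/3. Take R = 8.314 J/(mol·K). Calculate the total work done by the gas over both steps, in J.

-20100 J

T₁ = P₁V₁/(nR) = 280×12.5/(2.28×8.314) = 185 K.
Step 1 — Adiabatic: T₂/T₁ = (P₂/P₁)^((γ−1)/γ) ⇒ T₂ = 185×(6.61)^0.400 = 393 K; V₂ = 4.03 L.
ΔU = nCvΔT = 2.28×12.5×(393−185) = 5920 J.
Q = 0 for an adiabatic process, so W = −ΔU = -5920 J.
State after step 1: P = 1850 kPa, V = 4.03 L, T = 393 K.
Step 2 — Polytropic n=1.35: T₂ = T₁(V₁/V₂)^(n−1) = 393×(4.31)^0.35 = 655 K; P₂ = P₁(V₁/V₂)^n = 13300 kPa.
W = (P₁V₁−P₂V₂)/(n−1) = (1850×4.03−13300×0.934)/0.35 = -14200 J.
ΔU = nCvΔT = 2.28×12.5×(655−393) = 7460 J.
Q = ΔU + W = -6750 J.
Net over both steps: W = -20100 J, Q = -6750 J, ΔU = 13400 J.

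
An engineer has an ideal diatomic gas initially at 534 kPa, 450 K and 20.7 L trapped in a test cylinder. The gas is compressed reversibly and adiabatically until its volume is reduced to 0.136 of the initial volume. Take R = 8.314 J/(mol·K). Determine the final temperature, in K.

Adiabatic: TV^(γ−1) = const ⇒ T₂ = 450×(7.35)^0.400 = 1000 K; PV^γ = const ⇒ P₂ = 8720 kPa.

1000 K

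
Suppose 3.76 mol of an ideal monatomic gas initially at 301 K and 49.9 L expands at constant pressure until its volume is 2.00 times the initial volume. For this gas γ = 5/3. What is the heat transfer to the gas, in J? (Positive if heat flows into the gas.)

P₁ = nRT₁/V₁ = 3.76×8.314×301/49.9 = 189 kPa.
Isobaric: P stays 189 kPa; V/T = const ⇒ T₂ = 602 K, V₂ = 99.8 L.
W = PΔV = 189×(99.8−49.9) kPa·L = 9410 J.
ΔU = nCvΔT = 3.76×12.5×(602−301) = 14100 J.
Q = ΔU + W = nCpΔT = 23500 J.

23500 J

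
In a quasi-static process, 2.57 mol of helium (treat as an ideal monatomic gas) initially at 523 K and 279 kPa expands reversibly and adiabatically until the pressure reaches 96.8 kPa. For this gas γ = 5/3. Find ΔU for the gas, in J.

-5790 J

V₁ = nRT₁/P₁ = 2.57×8.314×523/279 = 40.1 L.
Adiabatic: T₂/T₁ = (P₂/P₁)^((γ−1)/γ) ⇒ T₂ = 523×(0.347)^0.400 = 342 K; V₂ = 75.6 L.
For an ideal gas ΔU = nCvΔT with Cv = (3/2)R = 12.5 J/(mol·K).
ΔU = 2.57×12.5×(342−523) = -5790 J.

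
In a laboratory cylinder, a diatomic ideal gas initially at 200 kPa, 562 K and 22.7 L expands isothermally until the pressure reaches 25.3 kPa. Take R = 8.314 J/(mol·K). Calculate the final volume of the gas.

Isothermal: T stays 562 K; PV = const ⇒ V₂ = 179 L, P₂ = 25.3 kPa.

179 L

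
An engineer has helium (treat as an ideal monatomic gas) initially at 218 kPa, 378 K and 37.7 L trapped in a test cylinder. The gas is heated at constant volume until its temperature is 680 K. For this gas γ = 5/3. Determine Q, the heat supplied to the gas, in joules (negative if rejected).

9850 J

n = P₁V₁/(RT₁) = 218×37.7/(8.314×378) = 2.62 mol.
Isochoric: V stays 37.7 L; P/T = const ⇒ T₂ = 680 K, P₂ = 392 kPa.
W = 0 (no volume change).
ΔU = nCvΔT = 2.62×12.5×(680−378) = 9850 J.
Q = ΔU = 9850 J.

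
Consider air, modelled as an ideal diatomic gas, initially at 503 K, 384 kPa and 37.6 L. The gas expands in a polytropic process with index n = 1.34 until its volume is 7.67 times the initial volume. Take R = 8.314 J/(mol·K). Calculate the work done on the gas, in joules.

n = P₁V₁/(RT₁) = 384×37.6/(8.314×503) = 3.45 mol.
Polytropic n=1.34: T₂ = T₁(V₁/V₂)^(n−1) = 503×(0.130)^0.34 = 252 K; P₂ = P₁(V₁/V₂)^n = 25.0 kPa.
W = (P₁V₁−P₂V₂)/(n−1) = (384×37.6−25.0×288)/0.34 = 21200 J.
Work done on the gas = −W_by = -21200 J.

-21200 J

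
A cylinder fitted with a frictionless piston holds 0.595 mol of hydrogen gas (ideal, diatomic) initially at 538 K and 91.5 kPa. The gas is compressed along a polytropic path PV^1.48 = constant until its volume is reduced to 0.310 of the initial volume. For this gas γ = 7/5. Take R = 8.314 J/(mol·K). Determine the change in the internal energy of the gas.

5020 J

V₁ = nRT₁/P₁ = 0.595×8.314×538/91.5 = 29.1 L.
Polytropic n=1.48: T₂ = T₁(V₁/V₂)^(n−1) = 538×(3.23)^0.48 = 944 K; P₂ = P₁(V₁/V₂)^n = 518 kPa.
For an ideal gas ΔU = nCvΔT with Cv = (5/2)R = 20.8 J/(mol·K).
ΔU = 0.595×20.8×(944−538) = 5020 J.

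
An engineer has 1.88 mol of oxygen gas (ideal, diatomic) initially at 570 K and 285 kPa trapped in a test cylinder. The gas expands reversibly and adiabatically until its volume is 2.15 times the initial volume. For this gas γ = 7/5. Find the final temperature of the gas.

V₁ = nRT₁/P₁ = 1.88×8.314×570/285 = 31.3 L.
Adiabatic: TV^(γ−1) = const ⇒ T₂ = 570×(0.465)^0.400 = 420 K; PV^γ = const ⇒ P₂ = 97.6 kPa.

420 K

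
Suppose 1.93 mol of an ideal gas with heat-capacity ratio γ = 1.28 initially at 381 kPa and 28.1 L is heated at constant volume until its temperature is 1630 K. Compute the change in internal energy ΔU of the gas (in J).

55200 J

T₁ = P₁V₁/(nR) = 381×28.1/(1.93×8.314) = 667 K.
Isochoric: V stays 28.1 L; P/T = const ⇒ T₂ = 1630 K, P₂ = 931 kPa.
For an ideal gas ΔU = nCvΔT with Cv = R/(γ−1) = 29.7 J/(mol·K).
ΔU = 1.93×29.7×(1630−667) = 55200 J.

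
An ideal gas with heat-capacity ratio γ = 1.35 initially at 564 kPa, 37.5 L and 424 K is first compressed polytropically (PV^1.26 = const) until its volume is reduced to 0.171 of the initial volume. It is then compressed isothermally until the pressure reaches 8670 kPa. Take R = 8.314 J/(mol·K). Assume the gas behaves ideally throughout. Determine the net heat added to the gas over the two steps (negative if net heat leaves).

n = P₁V₁/(RT₁) = 564×37.5/(8.314×424) = 6.00 mol.
Step 1 — Polytropic n=1.26: T₂ = T₁(V₁/V₂)^(n−1) = 424×(5.85)^0.26 = 671 K; P₂ = P₁(V₁/V₂)^n = 5220 kPa.
W = (P₁V₁−P₂V₂)/(n−1) = (564×37.5−5220×6.41)/0.26 = -47400 J.
ΔU = nCvΔT = 6.00×23.8×(671−424) = 35200 J.
Q = ΔU + W = -12200 J.
State after step 1: P = 5220 kPa, V = 6.41 L, T = 671 K.
Step 2 — Isothermal: T stays 671 K; PV = const ⇒ V₂ = 3.86 L, P₂ = 8670 kPa.
ΔU = 0 (ideal gas, T constant).
W = nRT ln(V₂/V₁) = 6.00×8.314×671×ln(0.602) = -17000 J.
Q = ΔU + W = -17000 J.
Net over both steps: W = -64400 J, Q = -29200 J, ΔU = 35200 J.

-29200 J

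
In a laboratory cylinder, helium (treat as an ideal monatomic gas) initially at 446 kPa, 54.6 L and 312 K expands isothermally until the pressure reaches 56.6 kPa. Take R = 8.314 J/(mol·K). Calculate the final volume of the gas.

Isothermal: T stays 312 K; PV = const ⇒ V₂ = 430 L, P₂ = 56.6 kPa.

430 L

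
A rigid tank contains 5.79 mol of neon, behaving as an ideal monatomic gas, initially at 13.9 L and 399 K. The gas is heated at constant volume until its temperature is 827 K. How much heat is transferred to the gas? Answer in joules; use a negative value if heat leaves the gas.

P₁ = nRT₁/V₁ = 5.79×8.314×399/13.9 = 1380 kPa.
Isochoric: V stays 13.9 L; P/T = const ⇒ T₂ = 827 K, P₂ = 2860 kPa.
W = 0 (no volume change).
ΔU = nCvΔT = 5.79×12.5×(827−399) = 30900 J.
Q = ΔU = 30900 J.

30900 J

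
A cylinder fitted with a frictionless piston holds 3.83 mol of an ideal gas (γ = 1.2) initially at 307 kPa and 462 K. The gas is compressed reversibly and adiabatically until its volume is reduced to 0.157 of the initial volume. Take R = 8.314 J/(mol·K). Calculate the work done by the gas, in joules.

-33000 J

V₁ = nRT₁/P₁ = 3.83×8.314×462/307 = 47.9 L.
Adiabatic: TV^(γ−1) = const ⇒ T₂ = 462×(6.37)^0.200 = 669 K; PV^γ = const ⇒ P₂ = 2830 kPa.
ΔU = nCvΔT = 3.83×41.6×(669−462) = 33000 J.
Q = 0 for an adiabatic process, so W = −ΔU = -33000 J.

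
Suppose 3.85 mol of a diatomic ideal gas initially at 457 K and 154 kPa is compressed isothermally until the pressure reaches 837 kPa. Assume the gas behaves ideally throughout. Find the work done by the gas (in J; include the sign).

-24800 J

V₁ = nRT₁/P₁ = 3.85×8.314×457/154 = 95.0 L.
Isothermal: T stays 457 K; PV = const ⇒ V₂ = 17.5 L, P₂ = 837 kPa.
W = nRT ln(V₂/V₁) = 3.85×8.314×457×ln(0.184) = -24800 J.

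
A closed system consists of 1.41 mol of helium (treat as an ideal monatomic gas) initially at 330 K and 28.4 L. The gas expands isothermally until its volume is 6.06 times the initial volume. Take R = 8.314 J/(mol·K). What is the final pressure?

P₁ = nRT₁/V₁ = 1.41×8.314×330/28.4 = 136 kPa.
Isothermal: T stays 330 K; PV = const ⇒ V₂ = 172 L, P₂ = 22.5 kPa.

22.5 kPa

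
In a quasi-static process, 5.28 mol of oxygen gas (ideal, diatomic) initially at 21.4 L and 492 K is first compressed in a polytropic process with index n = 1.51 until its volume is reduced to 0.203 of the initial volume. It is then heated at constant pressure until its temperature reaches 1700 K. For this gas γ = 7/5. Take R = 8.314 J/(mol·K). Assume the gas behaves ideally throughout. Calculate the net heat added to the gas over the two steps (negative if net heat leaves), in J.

105000 J

P₁ = nRT₁/V₁ = 5.28×8.314×492/21.4 = 1010 kPa.
Step 1 — Polytropic n=1.51: T₂ = T₁(V₁/V₂)^(n−1) = 492×(4.93)^0.51 = 1110 K; P₂ = P₁(V₁/V₂)^n = 11200 kPa.
W = (P₁V₁−P₂V₂)/(n−1) = (1010×21.4−11200×4.34)/0.51 = -53200 J.
ΔU = nCvΔT = 5.28×20.8×(1110−492) = 67800 J.
Q = ΔU + W = 14600 J.
State after step 1: P = 11200 kPa, V = 4.34 L, T = 1110 K.
Step 2 — Isobaric: P stays 11200 kPa; V/T = const ⇒ T₂ = 1700 K, V₂ = 6.66 L.
W = PΔV = 11200×(6.66−4.34) kPa·L = 25900 J.
ΔU = nCvΔT = 5.28×20.8×(1700−1110) = 64800 J.
Q = ΔU + W = nCpΔT = 90700 J.
Net over both steps: W = -27200 J, Q = 105000 J, ΔU = 133000 J.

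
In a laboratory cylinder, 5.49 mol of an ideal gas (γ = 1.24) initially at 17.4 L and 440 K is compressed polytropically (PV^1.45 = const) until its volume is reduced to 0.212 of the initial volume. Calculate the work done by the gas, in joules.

P₁ = nRT₁/V₁ = 5.49×8.314×440/17.4 = 1150 kPa.
Polytropic n=1.45: T₂ = T₁(V₁/V₂)^(n−1) = 440×(4.72)^0.45 = 884 K; P₂ = P₁(V₁/V₂)^n = 10900 kPa.
W = (P₁V₁−P₂V₂)/(n−1) = (1150×17.4−10900×3.69)/0.45 = -45100 J.

-45100 J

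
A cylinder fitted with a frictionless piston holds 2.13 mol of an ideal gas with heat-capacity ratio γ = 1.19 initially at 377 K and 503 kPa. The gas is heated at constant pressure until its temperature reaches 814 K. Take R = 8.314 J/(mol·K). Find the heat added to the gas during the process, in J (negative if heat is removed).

48500 J

V₁ = nRT₁/P₁ = 2.13×8.314×377/503 = 13.3 L.
Isobaric: P stays 503 kPa; V/T = const ⇒ T₂ = 814 K, V₂ = 28.7 L.
W = PΔV = 503×(28.7−13.3) kPa·L = 7740 J.
ΔU = nCvΔT = 2.13×43.8×(814−377) = 40700 J.
Q = ΔU + W = nCpΔT = 48500 J.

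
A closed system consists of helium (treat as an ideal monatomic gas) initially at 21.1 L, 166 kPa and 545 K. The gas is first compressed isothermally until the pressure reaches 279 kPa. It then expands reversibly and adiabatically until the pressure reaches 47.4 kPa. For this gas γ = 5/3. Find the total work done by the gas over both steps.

n = P₁V₁/(RT₁) = 166×21.1/(8.314×545) = 0.773 mol.
Step 1 — Isothermal: T stays 545 K; PV = const ⇒ V₂ = 12.6 L, P₂ = 279 kPa.
ΔU = 0 (ideal gas, T constant).
W = nRT ln(V₂/V₁) = 0.773×8.314×545×ln(0.595) = -1820 J.
Q = ΔU + W = -1820 J.
State after step 1: P = 279 kPa, V = 12.6 L, T = 545 K.
Step 2 — Adiabatic: T₂/T₁ = (P₂/P₁)^((γ−1)/γ) ⇒ T₂ = 545×(0.170)^0.400 = 268 K; V₂ = 36.4 L.
ΔU = nCvΔT = 0.773×12.5×(268−545) = -2670 J.
Q = 0 for an adiabatic process, so W = −ΔU = 2670 J.
Net over both steps: W = 850 J, Q = -1820 J, ΔU = -2670 J.

850 J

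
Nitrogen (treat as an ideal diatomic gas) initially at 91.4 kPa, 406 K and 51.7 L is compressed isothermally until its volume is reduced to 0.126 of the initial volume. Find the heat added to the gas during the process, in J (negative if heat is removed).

n = P₁V₁/(RT₁) = 91.4×51.7/(8.314×406) = 1.40 mol.
Isothermal: T stays 406 K; PV = const ⇒ V₂ = 6.51 L, P₂ = 725 kPa.
ΔU = 0 (ideal gas, T constant).
W = nRT ln(V₂/V₁) = 1.40×8.314×406×ln(0.126) = -9790 J.
Q = ΔU + W = -9790 J.

-9790 J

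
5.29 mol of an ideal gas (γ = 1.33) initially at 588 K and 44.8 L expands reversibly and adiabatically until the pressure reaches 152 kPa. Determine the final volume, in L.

122 L

P₁ = nRT₁/V₁ = 5.29×8.314×588/44.8 = 577 kPa.
Adiabatic: T₂/T₁ = (P₂/P₁)^((γ−1)/γ) ⇒ T₂ = 588×(0.263)^0.248 = 422 K; V₂ = 122 L.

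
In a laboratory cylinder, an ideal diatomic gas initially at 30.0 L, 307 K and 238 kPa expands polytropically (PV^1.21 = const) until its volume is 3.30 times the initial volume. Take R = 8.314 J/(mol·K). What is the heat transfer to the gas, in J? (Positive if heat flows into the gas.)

3580 J

n = P₁V₁/(RT₁) = 238×30.0/(8.314×307) = 2.80 mol.
Polytropic n=1.21: T₂ = T₁(V₁/V₂)^(n−1) = 307×(0.303)^0.21 = 239 K; P₂ = P₁(V₁/V₂)^n = 56.1 kPa.
W = (P₁V₁−P₂V₂)/(n−1) = (238×30.0−56.1×99.0)/0.21 = 7540 J.
ΔU = nCvΔT = 2.80×20.8×(239−307) = -3960 J.
Q = ΔU + W = 3580 J.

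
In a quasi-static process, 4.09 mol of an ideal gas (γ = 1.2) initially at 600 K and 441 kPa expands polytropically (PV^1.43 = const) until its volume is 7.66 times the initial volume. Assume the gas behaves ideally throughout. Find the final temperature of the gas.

V₁ = nRT₁/P₁ = 4.09×8.314×600/441 = 46.3 L.
Polytropic n=1.43: T₂ = T₁(V₁/V₂)^(n−1) = 600×(0.131)^0.43 = 250 K; P₂ = P₁(V₁/V₂)^n = 24.0 kPa.

250 K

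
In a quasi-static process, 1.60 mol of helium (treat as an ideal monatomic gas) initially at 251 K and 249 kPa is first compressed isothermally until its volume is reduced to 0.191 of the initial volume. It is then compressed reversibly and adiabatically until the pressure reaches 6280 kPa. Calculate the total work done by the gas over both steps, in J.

-9910 J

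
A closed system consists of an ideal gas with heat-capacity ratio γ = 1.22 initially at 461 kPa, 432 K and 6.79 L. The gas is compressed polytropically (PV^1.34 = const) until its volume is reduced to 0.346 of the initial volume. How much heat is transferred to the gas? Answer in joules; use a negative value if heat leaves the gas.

2180 J

n = P₁V₁/(RT₁) = 461×6.79/(8.314×432) = 0.872 mol.
Polytropic n=1.34: T₂ = T₁(V₁/V₂)^(n−1) = 432×(2.89)^0.34 = 620 K; P₂ = P₁(V₁/V₂)^n = 1910 kPa.
W = (P₁V₁−P₂V₂)/(n−1) = (461×6.79−1910×2.35)/0.34 = -4000 J.
ΔU = nCvΔT = 0.872×37.8×(620−432) = 6180 J.
Q = ΔU + W = 2180 J.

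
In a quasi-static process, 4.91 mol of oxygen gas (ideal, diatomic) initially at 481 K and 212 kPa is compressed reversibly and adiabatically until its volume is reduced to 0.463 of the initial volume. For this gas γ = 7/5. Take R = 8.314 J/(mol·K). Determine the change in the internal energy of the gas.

V₁ = nRT₁/P₁ = 4.91×8.314×481/212 = 92.6 L.
Adiabatic: TV^(γ−1) = const ⇒ T₂ = 481×(2.16)^0.400 = 655 K; PV^γ = const ⇒ P₂ = 623 kPa.
For an ideal gas ΔU = nCvΔT with Cv = (5/2)R = 20.8 J/(mol·K).
ΔU = 4.91×20.8×(655−481) = 17700 J.

17700 J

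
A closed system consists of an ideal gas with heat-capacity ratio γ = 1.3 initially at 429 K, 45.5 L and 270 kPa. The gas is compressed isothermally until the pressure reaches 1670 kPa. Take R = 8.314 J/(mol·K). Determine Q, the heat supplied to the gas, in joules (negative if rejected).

-22400 J

n = P₁V₁/(RT₁) = 270×45.5/(8.314×429) = 3.44 mol.
Isothermal: T stays 429 K; PV = const ⇒ V₂ = 7.36 L, P₂ = 1670 kPa.
ΔU = 0 (ideal gas, T constant).
W = nRT ln(V₂/V₁) = 3.44×8.314×429×ln(0.162) = -22400 J.
Q = ΔU + W = -22400 J.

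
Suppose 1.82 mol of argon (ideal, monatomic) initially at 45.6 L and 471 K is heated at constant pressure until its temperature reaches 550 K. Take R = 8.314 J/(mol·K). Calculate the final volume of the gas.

53.2 L

P₁ = nRT₁/V₁ = 1.82×8.314×471/45.6 = 156 kPa.
Isobaric: P stays 156 kPa; V/T = const ⇒ T₂ = 550 K, V₂ = 53.2 L.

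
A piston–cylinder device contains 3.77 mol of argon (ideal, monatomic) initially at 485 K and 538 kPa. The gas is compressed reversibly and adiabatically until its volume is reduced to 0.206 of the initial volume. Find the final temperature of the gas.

1390 K

V₁ = nRT₁/P₁ = 3.77×8.314×485/538 = 28.3 L.
Adiabatic: TV^(γ−1) = const ⇒ T₂ = 485×(4.85)^0.667 = 1390 K; PV^γ = const ⇒ P₂ = 7490 kPa.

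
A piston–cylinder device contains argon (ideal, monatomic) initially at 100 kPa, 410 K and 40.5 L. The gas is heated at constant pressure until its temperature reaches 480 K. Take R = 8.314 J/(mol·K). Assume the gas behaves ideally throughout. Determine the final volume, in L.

47.4 L

Isobaric: P stays 100 kPa; V/T = const ⇒ T₂ = 480 K, V₂ = 47.4 L.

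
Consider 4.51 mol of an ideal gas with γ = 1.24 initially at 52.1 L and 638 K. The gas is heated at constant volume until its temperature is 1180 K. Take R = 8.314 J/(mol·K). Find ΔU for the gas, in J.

P₁ = nRT₁/V₁ = 4.51×8.314×638/52.1 = 459 kPa.
Isochoric: V stays 52.1 L; P/T = const ⇒ T₂ = 1180 K, P₂ = 849 kPa.
For an ideal gas ΔU = nCvΔT with Cv = R/(γ−1) = 34.6 J/(mol·K).
ΔU = 4.51×34.6×(1180−638) = 84700 J.

84700 J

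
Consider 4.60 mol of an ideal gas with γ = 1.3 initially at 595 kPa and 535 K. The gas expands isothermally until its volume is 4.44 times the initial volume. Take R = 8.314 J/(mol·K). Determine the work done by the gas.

30500 J

V₁ = nRT₁/P₁ = 4.60×8.314×535/595 = 34.4 L.
Isothermal: T stays 535 K; PV = const ⇒ V₂ = 153 L, P₂ = 134 kPa.
W = nRT ln(V₂/V₁) = 4.60×8.314×535×ln(4.44) = 30500 J.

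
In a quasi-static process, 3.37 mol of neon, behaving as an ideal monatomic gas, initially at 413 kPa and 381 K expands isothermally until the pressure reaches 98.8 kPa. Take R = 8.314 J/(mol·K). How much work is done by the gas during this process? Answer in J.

15300 J

V₁ = nRT₁/P₁ = 3.37×8.314×381/413 = 25.8 L.
Isothermal: T stays 381 K; PV = const ⇒ V₂ = 108 L, P₂ = 98.8 kPa.
W = nRT ln(V₂/V₁) = 3.37×8.314×381×ln(4.18) = 15300 J.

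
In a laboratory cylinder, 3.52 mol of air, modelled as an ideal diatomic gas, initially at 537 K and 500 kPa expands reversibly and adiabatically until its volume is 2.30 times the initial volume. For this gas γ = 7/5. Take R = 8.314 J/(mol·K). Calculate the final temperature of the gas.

385 K

V₁ = nRT₁/P₁ = 3.52×8.314×537/500 = 31.4 L.
Adiabatic: TV^(γ−1) = const ⇒ T₂ = 537×(0.435)^0.400 = 385 K; PV^γ = const ⇒ P₂ = 156 kPa.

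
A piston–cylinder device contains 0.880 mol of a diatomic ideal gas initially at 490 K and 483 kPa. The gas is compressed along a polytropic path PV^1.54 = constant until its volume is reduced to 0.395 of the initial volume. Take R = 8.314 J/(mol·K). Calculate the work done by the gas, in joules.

V₁ = nRT₁/P₁ = 0.880×8.314×490/483 = 7.42 L.
Polytropic n=1.54: T₂ = T₁(V₁/V₂)^(n−1) = 490×(2.53)^0.54 = 809 K; P₂ = P₁(V₁/V₂)^n = 2020 kPa.
W = (P₁V₁−P₂V₂)/(n−1) = (483×7.42−2020×2.93)/0.54 = -4320 J.

-4320 J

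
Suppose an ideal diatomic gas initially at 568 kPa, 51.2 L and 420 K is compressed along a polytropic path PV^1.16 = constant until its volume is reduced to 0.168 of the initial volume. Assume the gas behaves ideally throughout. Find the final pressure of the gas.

Polytropic n=1.16: T₂ = T₁(V₁/V₂)^(n−1) = 420×(5.95)^0.16 = 559 K; P₂ = P₁(V₁/V₂)^n = 4500 kPa.

4500 kPa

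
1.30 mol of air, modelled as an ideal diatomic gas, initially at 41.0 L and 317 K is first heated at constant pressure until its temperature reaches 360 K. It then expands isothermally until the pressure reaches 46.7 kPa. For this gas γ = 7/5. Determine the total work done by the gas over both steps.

2730 J

P₁ = nRT₁/V₁ = 1.30×8.314×317/41.0 = 83.6 kPa.
Step 1 — Isobaric: P stays 83.6 kPa; V/T = const ⇒ T₂ = 360 K, V₂ = 46.6 L.
W = PΔV = 83.6×(46.6−41.0) kPa·L = 465 J.
ΔU = nCvΔT = 1.30×20.8×(360−317) = 1160 J.
Q = ΔU + W = nCpΔT = 1630 J.
State after step 1: P = 83.6 kPa, V = 46.6 L, T = 360 K.
Step 2 — Isothermal: T stays 360 K; PV = const ⇒ V₂ = 83.3 L, P₂ = 46.7 kPa.
ΔU = 0 (ideal gas, T constant).
W = nRT ln(V₂/V₁) = 1.30×8.314×360×ln(1.79) = 2260 J.
Q = ΔU + W = 2260 J.
Net over both steps: W = 2730 J, Q = 3890 J, ΔU = 1160 J.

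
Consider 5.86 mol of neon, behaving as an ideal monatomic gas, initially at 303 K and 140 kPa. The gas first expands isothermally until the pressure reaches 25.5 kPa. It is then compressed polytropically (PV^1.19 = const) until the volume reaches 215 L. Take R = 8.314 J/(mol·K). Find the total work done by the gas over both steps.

V₁ = nRT₁/P₁ = 5.86×8.314×303/140 = 105 L.
Step 1 — Isothermal: T stays 303 K; PV = const ⇒ V₂ = 579 L, P₂ = 25.5 kPa.
ΔU = 0 (ideal gas, T constant).
W = nRT ln(V₂/V₁) = 5.86×8.314×303×ln(5.49) = 25100 J.
Q = ΔU + W = 25100 J.
State after step 1: P = 25.5 kPa, V = 579 L, T = 303 K.
Step 2 — Polytropic n=1.19: T₂ = T₁(V₁/V₂)^(n−1) = 303×(2.69)^0.19 = 366 K; P₂ = P₁(V₁/V₂)^n = 82.9 kPa.
W = (P₁V₁−P₂V₂)/(n−1) = (25.5×579−82.9×215)/0.19 = -16100 J.
ΔU = nCvΔT = 5.86×12.5×(366−303) = 4590 J.
Q = ΔU + W = -11500 J.
Net over both steps: W = 9050 J, Q = 13600 J, ΔU = 4590 J.

9050 J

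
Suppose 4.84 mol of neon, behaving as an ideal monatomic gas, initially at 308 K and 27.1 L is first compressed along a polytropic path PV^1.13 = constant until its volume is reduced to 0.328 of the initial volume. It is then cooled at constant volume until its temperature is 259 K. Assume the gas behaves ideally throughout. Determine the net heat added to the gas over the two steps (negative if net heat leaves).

-17800 J

P₁ = nRT₁/V₁ = 4.84×8.314×308/27.1 = 457 kPa.
Step 1 — Polytropic n=1.13: T₂ = T₁(V₁/V₂)^(n−1) = 308×(3.05)^0.13 = 356 K; P₂ = P₁(V₁/V₂)^n = 1610 kPa.
W = (P₁V₁−P₂V₂)/(n−1) = (457×27.1−1610×8.89)/0.13 = -14900 J.
ΔU = nCvΔT = 4.84×12.5×(356−308) = 2900 J.
Q = ΔU + W = -12000 J.
State after step 1: P = 1610 kPa, V = 8.89 L, T = 356 K.
Step 2 — Isochoric: V stays 8.89 L; P/T = const ⇒ T₂ = 259 K, P₂ = 1170 kPa.
W = 0 (no volume change).
ΔU = nCvΔT = 4.84×12.5×(259−356) = -5860 J.
Q = ΔU = -5860 J.
Net over both steps: W = -14900 J, Q = -17800 J, ΔU = -2960 J.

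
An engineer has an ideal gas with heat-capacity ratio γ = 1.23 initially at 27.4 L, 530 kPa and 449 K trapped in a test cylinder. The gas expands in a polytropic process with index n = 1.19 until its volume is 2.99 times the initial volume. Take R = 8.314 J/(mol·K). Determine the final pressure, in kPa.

144 kPa

Polytropic n=1.19: T₂ = T₁(V₁/V₂)^(n−1) = 449×(0.334)^0.19 = 365 K; P₂ = P₁(V₁/V₂)^n = 144 kPa.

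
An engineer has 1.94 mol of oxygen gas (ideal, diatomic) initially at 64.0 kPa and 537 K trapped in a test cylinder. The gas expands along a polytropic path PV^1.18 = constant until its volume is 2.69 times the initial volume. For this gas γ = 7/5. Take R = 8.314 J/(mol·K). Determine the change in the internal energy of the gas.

-3530 J

V₁ = nRT₁/P₁ = 1.94×8.314×537/64.0 = 135 L.
Polytropic n=1.18: T₂ = T₁(V₁/V₂)^(n−1) = 537×(0.372)^0.18 = 449 K; P₂ = P₁(V₁/V₂)^n = 19.9 kPa.
For an ideal gas ΔU = nCvΔT with Cv = (5/2)R = 20.8 J/(mol·K).
ΔU = 1.94×20.8×(449−537) = -3530 J.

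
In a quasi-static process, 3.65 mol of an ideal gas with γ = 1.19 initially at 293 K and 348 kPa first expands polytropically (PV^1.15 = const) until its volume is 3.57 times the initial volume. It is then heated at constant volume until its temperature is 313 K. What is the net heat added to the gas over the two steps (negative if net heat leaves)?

V₁ = nRT₁/P₁ = 3.65×8.314×293/348 = 25.6 L.
Step 1 — Polytropic n=1.15: T₂ = T₁(V₁/V₂)^(n−1) = 293×(0.280)^0.15 = 242 K; P₂ = P₁(V₁/V₂)^n = 80.5 kPa.
W = (P₁V₁−P₂V₂)/(n−1) = (348×25.6−80.5×91.2)/0.15 = 10300 J.
ΔU = nCvΔT = 3.65×43.8×(242−293) = -8130 J.
Q = ΔU + W = 2170 J.
State after step 1: P = 80.5 kPa, V = 91.2 L, T = 242 K.
Step 2 — Isochoric: V stays 91.2 L; P/T = const ⇒ T₂ = 313 K, P₂ = 104 kPa.
W = 0 (no volume change).
ΔU = nCvΔT = 3.65×43.8×(313−242) = 11300 J.
Q = ΔU = 11300 J.
Net over both steps: W = 10300 J, Q = 13500 J, ΔU = 3190 J.

13500 J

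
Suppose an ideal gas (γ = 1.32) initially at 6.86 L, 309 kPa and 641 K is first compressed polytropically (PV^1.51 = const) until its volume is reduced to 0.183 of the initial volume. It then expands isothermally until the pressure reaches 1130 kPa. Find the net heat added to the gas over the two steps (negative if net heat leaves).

n = P₁V₁/(RT₁) = 309×6.86/(8.314×641) = 0.398 mol.
Step 1 — Polytropic n=1.51: T₂ = T₁(V₁/V₂)^(n−1) = 641×(5.46)^0.51 = 1520 K; P₂ = P₁(V₁/V₂)^n = 4010 kPa.
W = (P₁V₁−P₂V₂)/(n−1) = (309×6.86−4010×1.26)/0.51 = -5730 J.
ΔU = nCvΔT = 0.398×26.0×(1520−641) = 9130 J.
Q = ΔU + W = 3400 J.
State after step 1: P = 4010 kPa, V = 1.26 L, T = 1520 K.
Step 2 — Isothermal: T stays 1520 K; PV = const ⇒ V₂ = 4.46 L, P₂ = 1130 kPa.
ΔU = 0 (ideal gas, T constant).
W = nRT ln(V₂/V₁) = 0.398×8.314×1520×ln(3.55) = 6390 J.
Q = ΔU + W = 6390 J.
Net over both steps: W = 663 J, Q = 9790 J, ΔU = 9130 J.

9790 J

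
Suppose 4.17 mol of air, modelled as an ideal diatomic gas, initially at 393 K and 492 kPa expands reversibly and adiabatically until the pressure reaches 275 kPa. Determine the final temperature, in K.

333 K

V₁ = nRT₁/P₁ = 4.17×8.314×393/492 = 27.7 L.
Adiabatic: T₂/T₁ = (P₂/P₁)^((γ−1)/γ) ⇒ T₂ = 393×(0.559)^0.286 = 333 K; V₂ = 42.0 L.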